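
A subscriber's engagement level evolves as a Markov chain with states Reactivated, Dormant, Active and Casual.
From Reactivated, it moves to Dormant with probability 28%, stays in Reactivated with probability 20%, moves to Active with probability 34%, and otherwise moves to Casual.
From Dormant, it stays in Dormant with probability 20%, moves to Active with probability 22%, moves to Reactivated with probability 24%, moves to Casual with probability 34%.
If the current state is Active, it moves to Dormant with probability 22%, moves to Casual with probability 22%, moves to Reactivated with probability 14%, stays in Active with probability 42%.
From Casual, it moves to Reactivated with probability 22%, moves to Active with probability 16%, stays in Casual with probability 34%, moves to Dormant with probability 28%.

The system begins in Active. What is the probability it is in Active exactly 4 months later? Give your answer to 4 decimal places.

0.2848

Propagate the distribution vector 4 months from Active.
After 0 months: (0.0000, 0.0000, 1.0000, 0.0000)
After 1 month: (0.1400, 0.2200, 0.4200, 0.2200)
After 2 months: (0.1880, 0.2372, 0.3076, 0.2672)
After 3 months: (0.1964, 0.2426, 0.2880, 0.2730)
After 4 months: (0.1979, 0.2433, 0.2848, 0.2740)
P(in Active after 4 months) = 0.2848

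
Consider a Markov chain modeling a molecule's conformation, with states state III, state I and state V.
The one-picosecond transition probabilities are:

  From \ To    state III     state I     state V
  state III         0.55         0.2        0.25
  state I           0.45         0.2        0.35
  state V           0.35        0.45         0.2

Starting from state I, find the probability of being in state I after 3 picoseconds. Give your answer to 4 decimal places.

Propagate the distribution vector 3 picoseconds from state I.
After 0 picoseconds: (0.0000, 1.0000, 0.0000)
After 1 picosecond: (0.4500, 0.2000, 0.3500)
After 2 picoseconds: (0.4600, 0.2875, 0.2525)
After 3 picoseconds: (0.4708, 0.2631, 0.2661)
P(in state I after 3 picoseconds) = 0.2631

0.2631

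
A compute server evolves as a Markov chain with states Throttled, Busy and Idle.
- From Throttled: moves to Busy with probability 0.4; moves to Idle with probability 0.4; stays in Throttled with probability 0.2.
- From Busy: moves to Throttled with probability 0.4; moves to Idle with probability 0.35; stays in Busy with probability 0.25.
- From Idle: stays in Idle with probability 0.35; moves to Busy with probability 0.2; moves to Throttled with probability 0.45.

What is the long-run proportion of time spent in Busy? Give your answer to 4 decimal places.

Let the stationary distribution be π with π = πP and π_1 + π_2 + π_3 = 1.
π_1 = 0.2·π_1 + 0.4·π_2 + 0.45·π_3
π_2 = 0.4·π_1 + 0.25·π_2 + 0.2·π_3
Solving with the normalization constraint gives π = (0.3486, 0.2839, 0.3674).
So the stationary probability of Busy is 0.2839.

0.2839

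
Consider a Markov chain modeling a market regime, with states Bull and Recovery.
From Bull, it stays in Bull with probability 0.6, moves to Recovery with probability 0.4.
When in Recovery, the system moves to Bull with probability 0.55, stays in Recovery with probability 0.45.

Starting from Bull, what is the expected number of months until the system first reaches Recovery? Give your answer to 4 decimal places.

2.5000

Let t(s) be the expected number of months to first reach Recovery from state s, with t(Recovery) = 0. Conditioning on the first month:
t(Bull) = 1 + 0.6·t(Bull)
Solving: t(Bull) = 2.5000.
Expected months from Bull to Recovery: 2.5000.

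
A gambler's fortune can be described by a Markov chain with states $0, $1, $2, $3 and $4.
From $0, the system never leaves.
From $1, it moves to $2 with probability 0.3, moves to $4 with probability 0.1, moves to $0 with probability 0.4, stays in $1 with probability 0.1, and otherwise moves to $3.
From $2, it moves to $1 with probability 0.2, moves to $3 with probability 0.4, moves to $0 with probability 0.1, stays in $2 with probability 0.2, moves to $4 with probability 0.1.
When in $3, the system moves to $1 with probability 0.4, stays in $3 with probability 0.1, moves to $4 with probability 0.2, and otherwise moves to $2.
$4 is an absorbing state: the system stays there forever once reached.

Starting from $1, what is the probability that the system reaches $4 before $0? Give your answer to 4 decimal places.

0.3250

Let h(s) be the probability of absorption at $4 starting from transient state s. Then h($4) = 1 and h($0) = 0. By first-step analysis:
h($1) = 0.4·0 + 0.1·h($1) + 0.3·h($2) + 0.1·h($3) + 0.1·1
h($2) = 0.1·0 + 0.2·h($1) + 0.2·h($2) + 0.4·h($3) + 0.1·1
h($3) = 0.4·h($1) + 0.3·h($2) + 0.1·h($3) + 0.2·1
Solving: h($1) = 0.3250, h($2) = 0.4675, h($3) = 0.5225.
Starting from $1, the probability is 0.3250.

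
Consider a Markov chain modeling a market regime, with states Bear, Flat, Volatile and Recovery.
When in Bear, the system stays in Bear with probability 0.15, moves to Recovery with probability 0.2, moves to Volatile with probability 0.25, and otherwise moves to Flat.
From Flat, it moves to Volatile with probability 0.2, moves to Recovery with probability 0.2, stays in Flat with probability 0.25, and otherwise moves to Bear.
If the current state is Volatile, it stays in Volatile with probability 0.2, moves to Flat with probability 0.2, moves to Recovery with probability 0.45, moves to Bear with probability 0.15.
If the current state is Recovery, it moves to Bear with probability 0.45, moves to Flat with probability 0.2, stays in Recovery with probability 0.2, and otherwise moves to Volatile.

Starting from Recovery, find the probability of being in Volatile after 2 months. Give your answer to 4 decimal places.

Propagate the distribution vector 2 months from Recovery.
After 0 months: (0.0000, 0.0000, 0.0000, 1.0000)
After 1 month: (0.4500, 0.2000, 0.1500, 0.2000)
After 2 months: (0.2500, 0.3000, 0.2125, 0.2375)
P(in Volatile after 2 months) = 0.2125

0.2125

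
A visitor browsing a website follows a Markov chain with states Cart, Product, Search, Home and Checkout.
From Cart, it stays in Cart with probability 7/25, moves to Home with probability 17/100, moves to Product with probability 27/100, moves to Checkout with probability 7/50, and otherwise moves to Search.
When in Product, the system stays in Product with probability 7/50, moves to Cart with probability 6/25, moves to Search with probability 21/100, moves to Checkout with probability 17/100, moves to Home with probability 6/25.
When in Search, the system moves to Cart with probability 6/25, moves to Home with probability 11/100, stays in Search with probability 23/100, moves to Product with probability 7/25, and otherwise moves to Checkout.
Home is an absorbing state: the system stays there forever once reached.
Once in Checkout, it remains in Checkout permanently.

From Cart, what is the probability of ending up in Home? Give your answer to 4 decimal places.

Let h(s) be the probability of absorption at Home starting from transient state s. Then h(Home) = 1 and h(Checkout) = 0. By first-step analysis:
h(Cart) = 0.28·h(Cart) + 0.27·h(Product) + 0.14·h(Search) + 0.17·1 + 0.14·0
h(Product) = 0.24·h(Cart) + 0.14·h(Product) + 0.21·h(Search) + 0.24·1 + 0.17·0
h(Search) = 0.24·h(Cart) + 0.28·h(Product) + 0.23·h(Search) + 0.11·1 + 0.14·0
Solving: h(Cart) = 0.5452, h(Product) = 0.5571, h(Search) = 0.5154.
Starting from Cart, the probability is 0.5452.

0.5452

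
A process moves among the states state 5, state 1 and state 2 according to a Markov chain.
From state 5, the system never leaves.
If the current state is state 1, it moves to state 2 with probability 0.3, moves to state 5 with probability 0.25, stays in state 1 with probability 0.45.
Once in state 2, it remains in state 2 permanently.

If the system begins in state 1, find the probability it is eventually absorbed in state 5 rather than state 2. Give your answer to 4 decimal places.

Let h(s) be the probability of absorption at state 5 starting from transient state s. Then h(state 5) = 1 and h(state 2) = 0. By first-step analysis:
h(state 1) = 0.25·1 + 0.45·h(state 1) + 0.3·0
Solving: h(state 1) = 0.4545.
Starting from state 1, the probability is 0.4545.

0.4545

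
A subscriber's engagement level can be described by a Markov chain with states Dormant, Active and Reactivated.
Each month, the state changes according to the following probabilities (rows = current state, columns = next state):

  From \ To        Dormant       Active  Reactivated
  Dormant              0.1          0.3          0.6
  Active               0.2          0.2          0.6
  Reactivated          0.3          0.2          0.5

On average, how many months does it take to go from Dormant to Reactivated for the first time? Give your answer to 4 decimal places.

Let t(s) be the expected number of months to first reach Reactivated from state s, with t(Reactivated) = 0. Conditioning on the first month:
t(Dormant) = 1 + 0.1·t(Dormant) + 0.3·t(Active)
t(Active) = 1 + 0.2·t(Dormant) + 0.2·t(Active)
Solving: t(Dormant) = 1.6667, t(Active) = 1.6667.
Expected months from Dormant to Reactivated: 1.6667.

1.6667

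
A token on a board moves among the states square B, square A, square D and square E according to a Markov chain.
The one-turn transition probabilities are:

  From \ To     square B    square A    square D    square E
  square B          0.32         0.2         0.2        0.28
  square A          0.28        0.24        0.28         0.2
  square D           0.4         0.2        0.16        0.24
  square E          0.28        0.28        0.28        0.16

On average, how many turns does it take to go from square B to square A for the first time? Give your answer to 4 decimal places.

4.5579

Let t(s) be the expected number of turns to first reach square A from state s, with t(square A) = 0. Conditioning on the first turn:
t(square B) = 1 + 0.32·t(square B) + 0.2·t(square D) + 0.28·t(square E)
t(square D) = 1 + 0.4·t(square B) + 0.16·t(square D) + 0.24·t(square E)
t(square E) = 1 + 0.28·t(square B) + 0.28·t(square D) + 0.16·t(square E)
Solving: t(square B) = 4.5579, t(square D) = 4.5704, t(square E) = 4.2333.
Expected turns from square B to square A: 4.5579.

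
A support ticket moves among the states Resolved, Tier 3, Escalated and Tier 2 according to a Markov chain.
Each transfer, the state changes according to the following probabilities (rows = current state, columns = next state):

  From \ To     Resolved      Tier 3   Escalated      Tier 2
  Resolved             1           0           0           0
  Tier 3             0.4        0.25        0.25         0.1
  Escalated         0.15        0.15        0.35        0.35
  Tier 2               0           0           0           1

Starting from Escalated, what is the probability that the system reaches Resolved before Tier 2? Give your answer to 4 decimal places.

Let h(s) be the probability of absorption at Resolved starting from transient state s. Then h(Resolved) = 1 and h(Tier 2) = 0. By first-step analysis:
h(Tier 3) = 0.4·1 + 0.25·h(Tier 3) + 0.25·h(Escalated) + 0.1·0
h(Escalated) = 0.15·1 + 0.15·h(Tier 3) + 0.35·h(Escalated) + 0.35·0
Solving: h(Tier 3) = 0.6611, h(Escalated) = 0.3833.
Starting from Escalated, the probability is 0.3833.

0.3833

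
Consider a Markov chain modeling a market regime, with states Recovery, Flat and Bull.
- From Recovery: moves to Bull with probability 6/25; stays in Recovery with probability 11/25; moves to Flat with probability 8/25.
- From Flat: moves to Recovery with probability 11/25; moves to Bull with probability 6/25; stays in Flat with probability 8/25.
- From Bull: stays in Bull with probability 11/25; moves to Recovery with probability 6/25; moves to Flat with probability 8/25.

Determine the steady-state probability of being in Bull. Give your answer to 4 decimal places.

Let the stationary distribution be π with π = πP and π_1 + π_2 + π_3 = 1.
π_1 = 0.44·π_1 + 0.44·π_2 + 0.24·π_3
π_2 = 0.32·π_1 + 0.32·π_2 + 0.32·π_3
Solving with the normalization constraint gives π = (0.3800, 0.3200, 0.3000).
So the stationary probability of Bull is 0.3000.

0.3000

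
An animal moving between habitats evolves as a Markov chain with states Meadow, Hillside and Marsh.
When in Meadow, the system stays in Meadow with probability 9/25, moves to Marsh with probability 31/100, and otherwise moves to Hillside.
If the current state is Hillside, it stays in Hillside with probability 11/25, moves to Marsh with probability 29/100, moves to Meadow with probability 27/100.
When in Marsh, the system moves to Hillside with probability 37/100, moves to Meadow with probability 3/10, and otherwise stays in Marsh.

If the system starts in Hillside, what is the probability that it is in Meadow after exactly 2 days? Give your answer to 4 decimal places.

Sum over the intermediate state after 1 day:
P = P(Hillside→Meadow)·P(Meadow→Meadow) + P(Hillside→Hillside)·P(Hillside→Meadow) + P(Hillside→Marsh)·P(Marsh→Meadow)
  = 0.27×0.36 + 0.44×0.27 + 0.29×0.3
  = 0.0972 + 0.1188 + 0.0870 = 0.3030

0.3030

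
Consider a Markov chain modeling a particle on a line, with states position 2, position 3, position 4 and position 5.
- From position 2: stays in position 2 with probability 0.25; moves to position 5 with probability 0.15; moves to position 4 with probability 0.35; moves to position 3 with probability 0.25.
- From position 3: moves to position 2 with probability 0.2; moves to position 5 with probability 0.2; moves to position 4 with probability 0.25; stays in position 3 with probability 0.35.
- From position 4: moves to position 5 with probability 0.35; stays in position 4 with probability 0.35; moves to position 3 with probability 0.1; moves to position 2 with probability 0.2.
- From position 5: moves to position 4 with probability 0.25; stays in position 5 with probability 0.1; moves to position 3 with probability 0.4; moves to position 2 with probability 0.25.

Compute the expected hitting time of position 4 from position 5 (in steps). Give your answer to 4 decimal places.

Let t(s) be the expected number of steps to first reach position 4 from state s, with t(position 4) = 0. Conditioning on the first step:
t(position 2) = 1 + 0.25·t(position 2) + 0.25·t(position 3) + 0.15·t(position 5)
t(position 3) = 1 + 0.2·t(position 2) + 0.35·t(position 3) + 0.2·t(position 5)
t(position 5) = 1 + 0.25·t(position 2) + 0.4·t(position 3) + 0.1·t(position 5)
Solving: t(position 2) = 3.2909, t(position 3) = 3.6771, t(position 5) = 3.6595.
Expected steps from position 5 to position 4: 3.6595.

3.6595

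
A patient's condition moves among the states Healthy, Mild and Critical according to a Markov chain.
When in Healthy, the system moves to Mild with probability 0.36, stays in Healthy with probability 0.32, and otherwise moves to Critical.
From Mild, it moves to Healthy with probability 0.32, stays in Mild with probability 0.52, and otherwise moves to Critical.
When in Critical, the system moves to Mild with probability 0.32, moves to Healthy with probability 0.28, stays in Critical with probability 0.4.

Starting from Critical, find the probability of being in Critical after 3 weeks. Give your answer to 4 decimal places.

Propagate the distribution vector 3 weeks from Critical.
After 0 weeks: (0.0000, 0.0000, 1.0000)
After 1 week: (0.2800, 0.3200, 0.4000)
After 2 weeks: (0.3040, 0.3952, 0.3008)
After 3 weeks: (0.3080, 0.4112, 0.2808)
P(in Critical after 3 weeks) = 0.2808

0.2808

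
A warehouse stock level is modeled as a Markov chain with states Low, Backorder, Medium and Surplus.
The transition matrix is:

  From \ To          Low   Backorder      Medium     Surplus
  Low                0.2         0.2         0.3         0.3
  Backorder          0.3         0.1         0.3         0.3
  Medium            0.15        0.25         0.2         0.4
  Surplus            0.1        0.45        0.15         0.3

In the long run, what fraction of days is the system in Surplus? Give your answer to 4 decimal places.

0.3229

Let the stationary distribution be π with π = πP and π_1 + π_2 + π_3 + π_4 = 1.
π_1 = 0.2·π_1 + 0.3·π_2 + 0.15·π_3 + 0.1·π_4
π_2 = 0.2·π_1 + 0.1·π_2 + 0.25·π_3 + 0.45·π_4
π_3 = 0.3·π_1 + 0.3·π_2 + 0.2·π_3 + 0.15·π_4
Solving with the normalization constraint gives π = (0.1828, 0.2656, 0.2287, 0.3229).
So the stationary probability of Surplus is 0.3229.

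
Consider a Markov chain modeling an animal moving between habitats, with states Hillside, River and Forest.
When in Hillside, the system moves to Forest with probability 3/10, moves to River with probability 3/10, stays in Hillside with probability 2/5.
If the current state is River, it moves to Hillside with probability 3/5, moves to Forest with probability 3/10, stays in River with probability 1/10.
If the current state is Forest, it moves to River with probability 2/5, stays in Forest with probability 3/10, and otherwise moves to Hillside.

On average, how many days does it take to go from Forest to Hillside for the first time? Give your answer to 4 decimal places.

Let t(s) be the expected number of days to first reach Hillside from state s, with t(Hillside) = 0. Conditioning on the first day:
t(River) = 1 + 0.1·t(River) + 0.3·t(Forest)
t(Forest) = 1 + 0.4·t(River) + 0.3·t(Forest)
Solving: t(River) = 1.9608, t(Forest) = 2.5490.
Expected days from Forest to Hillside: 2.5490.

2.5490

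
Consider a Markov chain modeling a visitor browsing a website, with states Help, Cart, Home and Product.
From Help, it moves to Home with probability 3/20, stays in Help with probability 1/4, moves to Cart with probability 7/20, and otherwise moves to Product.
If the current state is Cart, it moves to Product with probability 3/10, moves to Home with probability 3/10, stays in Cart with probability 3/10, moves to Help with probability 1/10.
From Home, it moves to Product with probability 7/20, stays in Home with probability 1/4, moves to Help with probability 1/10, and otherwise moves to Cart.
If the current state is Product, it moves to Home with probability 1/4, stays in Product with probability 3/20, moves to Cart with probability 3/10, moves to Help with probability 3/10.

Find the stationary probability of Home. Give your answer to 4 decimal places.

Let the stationary distribution be π with π = πP and π_1 + π_2 + π_3 + π_4 = 1.
π_1 = 0.25·π_1 + 0.1·π_2 + 0.1·π_3 + 0.3·π_4
π_2 = 0.35·π_1 + 0.3·π_2 + 0.3·π_3 + 0.3·π_4
π_3 = 0.15·π_1 + 0.3·π_2 + 0.25·π_3 + 0.25·π_4
Solving with the normalization constraint gives π = (0.1797, 0.3090, 0.2475, 0.2638).
So the stationary probability of Home is 0.2475.

0.2475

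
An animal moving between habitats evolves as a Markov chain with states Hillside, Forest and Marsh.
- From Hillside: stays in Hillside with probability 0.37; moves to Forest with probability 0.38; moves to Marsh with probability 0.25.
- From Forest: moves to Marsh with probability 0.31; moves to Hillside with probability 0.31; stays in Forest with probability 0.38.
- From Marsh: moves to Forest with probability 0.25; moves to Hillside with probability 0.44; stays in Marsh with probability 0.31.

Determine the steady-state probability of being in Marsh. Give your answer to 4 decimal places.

Let the stationary distribution be π with π = πP and π_1 + π_2 + π_3 = 1.
π_1 = 0.37·π_1 + 0.31·π_2 + 0.44·π_3
π_2 = 0.38·π_1 + 0.38·π_2 + 0.25·π_3
Solving with the normalization constraint gives π = (0.3696, 0.3426, 0.2878).
So the stationary probability of Marsh is 0.2878.

0.2878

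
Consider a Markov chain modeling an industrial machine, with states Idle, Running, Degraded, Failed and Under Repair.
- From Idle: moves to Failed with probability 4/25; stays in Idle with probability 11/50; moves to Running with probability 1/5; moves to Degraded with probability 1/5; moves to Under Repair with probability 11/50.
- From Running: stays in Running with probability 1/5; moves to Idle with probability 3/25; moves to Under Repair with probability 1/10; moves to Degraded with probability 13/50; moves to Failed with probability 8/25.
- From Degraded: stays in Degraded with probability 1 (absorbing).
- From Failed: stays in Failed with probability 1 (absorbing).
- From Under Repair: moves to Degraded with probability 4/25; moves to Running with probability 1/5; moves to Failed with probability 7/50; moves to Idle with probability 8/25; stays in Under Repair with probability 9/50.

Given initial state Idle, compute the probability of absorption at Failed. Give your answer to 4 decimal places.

Let h(s) be the probability of absorption at Failed starting from transient state s. Then h(Failed) = 1 and h(Degraded) = 0. By first-step analysis:
h(Idle) = 0.22·h(Idle) + 0.2·h(Running) + 0.2·0 + 0.16·1 + 0.22·h(Under Repair)
h(Running) = 0.12·h(Idle) + 0.2·h(Running) + 0.26·0 + 0.32·1 + 0.1·h(Under Repair)
h(Under Repair) = 0.32·h(Idle) + 0.2·h(Running) + 0.16·0 + 0.14·1 + 0.18·h(Under Repair)
Solving: h(Idle) = 0.4793, h(Running) = 0.5329, h(Under Repair) = 0.4878.
Starting from Idle, the probability is 0.4793.

0.4793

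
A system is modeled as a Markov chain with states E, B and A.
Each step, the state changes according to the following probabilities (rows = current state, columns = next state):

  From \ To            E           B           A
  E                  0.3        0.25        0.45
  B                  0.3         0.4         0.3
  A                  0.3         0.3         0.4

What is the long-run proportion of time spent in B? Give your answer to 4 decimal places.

Let the stationary distribution be π with π = πP and π_1 + π_2 + π_3 = 1.
π_1 = 0.3·π_1 + 0.3·π_2 + 0.3·π_3
π_2 = 0.25·π_1 + 0.4·π_2 + 0.3·π_3
Solving with the normalization constraint gives π = (0.3000, 0.3167, 0.3833).
So the stationary probability of B is 0.3167.

0.3167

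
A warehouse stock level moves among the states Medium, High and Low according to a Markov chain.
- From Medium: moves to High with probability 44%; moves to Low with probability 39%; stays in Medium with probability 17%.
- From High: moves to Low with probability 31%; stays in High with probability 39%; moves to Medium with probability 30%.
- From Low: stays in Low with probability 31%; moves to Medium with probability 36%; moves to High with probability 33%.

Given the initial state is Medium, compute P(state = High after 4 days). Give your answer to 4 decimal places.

Propagate the distribution vector 4 days from Medium.
After 0 days: (1.0000, 0.0000, 0.0000)
After 1 day: (0.1700, 0.4400, 0.3900)
After 2 days: (0.3013, 0.3751, 0.3236)
After 3 days: (0.2802, 0.3856, 0.3341)
After 4 days: (0.2836, 0.3840, 0.3324)
P(in High after 4 days) = 0.3840

0.3840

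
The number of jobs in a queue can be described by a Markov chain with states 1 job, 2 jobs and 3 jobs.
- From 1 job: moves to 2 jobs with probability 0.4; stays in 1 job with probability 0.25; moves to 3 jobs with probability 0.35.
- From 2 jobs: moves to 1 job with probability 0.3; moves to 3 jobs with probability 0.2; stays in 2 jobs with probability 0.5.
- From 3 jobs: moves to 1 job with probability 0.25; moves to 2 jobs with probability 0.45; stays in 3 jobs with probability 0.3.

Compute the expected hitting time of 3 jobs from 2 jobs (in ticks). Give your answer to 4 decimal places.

4.1176

Let t(s) be the expected number of ticks to first reach 3 jobs from state s, with t(3 jobs) = 0. Conditioning on the first tick:
t(1 job) = 1 + 0.25·t(1 job) + 0.4·t(2 jobs)
t(2 jobs) = 1 + 0.3·t(1 job) + 0.5·t(2 jobs)
Solving: t(1 job) = 3.5294, t(2 jobs) = 4.1176.
Expected ticks from 2 jobs to 3 jobs: 4.1176.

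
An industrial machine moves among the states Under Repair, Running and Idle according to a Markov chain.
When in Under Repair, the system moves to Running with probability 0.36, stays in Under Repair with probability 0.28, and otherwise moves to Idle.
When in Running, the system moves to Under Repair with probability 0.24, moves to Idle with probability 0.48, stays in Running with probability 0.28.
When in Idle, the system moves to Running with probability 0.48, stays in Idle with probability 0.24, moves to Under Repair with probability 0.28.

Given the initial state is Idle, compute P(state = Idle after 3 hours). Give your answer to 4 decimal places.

Propagate the distribution vector 3 hours from Idle.
After 0 hours: (0.0000, 0.0000, 1.0000)
After 1 hour: (0.2800, 0.4800, 0.2400)
After 2 hours: (0.2608, 0.3504, 0.3888)
After 3 hours: (0.2660, 0.3786, 0.3554)
P(in Idle after 3 hours) = 0.3554

0.3554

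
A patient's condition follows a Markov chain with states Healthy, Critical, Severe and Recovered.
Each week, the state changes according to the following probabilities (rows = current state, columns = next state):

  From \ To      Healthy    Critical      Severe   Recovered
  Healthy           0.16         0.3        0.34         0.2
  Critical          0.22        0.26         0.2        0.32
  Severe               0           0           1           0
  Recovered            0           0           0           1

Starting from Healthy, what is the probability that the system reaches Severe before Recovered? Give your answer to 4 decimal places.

Let h(s) be the probability of absorption at Severe starting from transient state s. Then h(Severe) = 1 and h(Recovered) = 0. By first-step analysis:
h(Healthy) = 0.16·h(Healthy) + 0.3·h(Critical) + 0.34·1 + 0.2·0
h(Critical) = 0.22·h(Healthy) + 0.26·h(Critical) + 0.2·1 + 0.32·0
Solving: h(Healthy) = 0.5608, h(Critical) = 0.4370.
Starting from Healthy, the probability is 0.5608.

0.5608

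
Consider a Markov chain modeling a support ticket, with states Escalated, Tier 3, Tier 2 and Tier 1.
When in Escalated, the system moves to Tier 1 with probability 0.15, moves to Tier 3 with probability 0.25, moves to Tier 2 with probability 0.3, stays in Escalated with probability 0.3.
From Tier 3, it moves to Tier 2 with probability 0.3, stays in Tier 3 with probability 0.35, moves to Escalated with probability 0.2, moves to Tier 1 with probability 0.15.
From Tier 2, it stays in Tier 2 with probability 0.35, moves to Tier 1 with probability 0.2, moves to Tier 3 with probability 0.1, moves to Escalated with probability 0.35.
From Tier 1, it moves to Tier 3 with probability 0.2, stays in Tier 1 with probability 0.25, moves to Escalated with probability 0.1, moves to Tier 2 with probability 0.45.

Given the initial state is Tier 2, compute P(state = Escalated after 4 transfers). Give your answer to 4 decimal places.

Propagate the distribution vector 4 transfers from Tier 2.
After 0 transfers: (0.0000, 0.0000, 1.0000, 0.0000)
After 1 transfer: (0.3500, 0.1000, 0.3500, 0.2000)
After 2 transfers: (0.2675, 0.1975, 0.3475, 0.1875)
After 3 transfers: (0.2601, 0.2083, 0.3455, 0.1861)
After 4 transfers: (0.2592, 0.2097, 0.3452, 0.1859)
P(in Escalated after 4 transfers) = 0.2592

0.2592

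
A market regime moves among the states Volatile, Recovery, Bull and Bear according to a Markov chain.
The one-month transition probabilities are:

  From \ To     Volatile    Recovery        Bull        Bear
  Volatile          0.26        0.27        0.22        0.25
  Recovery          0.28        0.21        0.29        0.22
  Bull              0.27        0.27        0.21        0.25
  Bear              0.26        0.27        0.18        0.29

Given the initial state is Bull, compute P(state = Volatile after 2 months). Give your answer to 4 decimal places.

Propagate the distribution vector 2 months from Bull.
After 0 months: (0.0000, 0.0000, 1.0000, 0.0000)
After 1 month: (0.2700, 0.2700, 0.2100, 0.2500)
After 2 months: (0.2675, 0.2538, 0.2268, 0.2519)
P(in Volatile after 2 months) = 0.2675

0.2675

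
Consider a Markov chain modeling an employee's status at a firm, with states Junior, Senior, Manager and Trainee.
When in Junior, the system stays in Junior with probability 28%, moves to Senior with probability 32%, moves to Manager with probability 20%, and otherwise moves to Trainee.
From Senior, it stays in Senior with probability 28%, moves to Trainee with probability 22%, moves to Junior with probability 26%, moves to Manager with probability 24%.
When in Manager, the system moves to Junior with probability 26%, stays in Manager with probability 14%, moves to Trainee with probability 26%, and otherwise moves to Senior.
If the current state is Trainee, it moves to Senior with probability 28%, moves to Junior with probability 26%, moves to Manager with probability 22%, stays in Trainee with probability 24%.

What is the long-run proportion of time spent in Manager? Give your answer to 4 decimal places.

Let the stationary distribution be π with π = πP and π_1 + π_2 + π_3 + π_4 = 1.
π_1 = 0.28·π_1 + 0.26·π_2 + 0.26·π_3 + 0.26·π_4
π_2 = 0.32·π_1 + 0.28·π_2 + 0.34·π_3 + 0.28·π_4
π_3 = 0.2·π_1 + 0.24·π_2 + 0.14·π_3 + 0.22·π_4
Solving with the normalization constraint gives π = (0.2653, 0.3029, 0.2044, 0.2274).
So the stationary probability of Manager is 0.2044.

0.2044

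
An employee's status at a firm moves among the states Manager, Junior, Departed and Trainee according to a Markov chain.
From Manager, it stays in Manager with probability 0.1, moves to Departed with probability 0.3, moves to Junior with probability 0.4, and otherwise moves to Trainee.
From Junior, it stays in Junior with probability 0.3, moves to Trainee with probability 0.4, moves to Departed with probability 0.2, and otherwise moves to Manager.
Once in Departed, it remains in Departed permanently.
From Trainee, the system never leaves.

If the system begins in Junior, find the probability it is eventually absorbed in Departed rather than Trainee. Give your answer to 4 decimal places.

0.3559

Let h(s) be the probability of absorption at Departed starting from transient state s. Then h(Departed) = 1 and h(Trainee) = 0. By first-step analysis:
h(Manager) = 0.1·h(Manager) + 0.4·h(Junior) + 0.3·1 + 0.2·0
h(Junior) = 0.1·h(Manager) + 0.3·h(Junior) + 0.2·1 + 0.4·0
Solving: h(Manager) = 0.4915, h(Junior) = 0.3559.
Starting from Junior, the probability is 0.3559.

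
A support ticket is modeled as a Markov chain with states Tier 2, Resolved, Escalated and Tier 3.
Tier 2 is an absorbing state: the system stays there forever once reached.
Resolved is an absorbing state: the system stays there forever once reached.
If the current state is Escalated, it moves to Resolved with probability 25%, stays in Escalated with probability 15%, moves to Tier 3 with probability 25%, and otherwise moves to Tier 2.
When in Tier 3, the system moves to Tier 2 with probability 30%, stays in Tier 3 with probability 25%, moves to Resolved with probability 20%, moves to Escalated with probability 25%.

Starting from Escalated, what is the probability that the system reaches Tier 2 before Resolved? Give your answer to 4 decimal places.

0.5870

Let h(s) be the probability of absorption at Tier 2 starting from transient state s. Then h(Tier 2) = 1 and h(Resolved) = 0. By first-step analysis:
h(Escalated) = 0.35·1 + 0.25·0 + 0.15·h(Escalated) + 0.25·h(Tier 3)
h(Tier 3) = 0.3·1 + 0.2·0 + 0.25·h(Escalated) + 0.25·h(Tier 3)
Solving: h(Escalated) = 0.5870, h(Tier 3) = 0.5957.
Starting from Escalated, the probability is 0.5870.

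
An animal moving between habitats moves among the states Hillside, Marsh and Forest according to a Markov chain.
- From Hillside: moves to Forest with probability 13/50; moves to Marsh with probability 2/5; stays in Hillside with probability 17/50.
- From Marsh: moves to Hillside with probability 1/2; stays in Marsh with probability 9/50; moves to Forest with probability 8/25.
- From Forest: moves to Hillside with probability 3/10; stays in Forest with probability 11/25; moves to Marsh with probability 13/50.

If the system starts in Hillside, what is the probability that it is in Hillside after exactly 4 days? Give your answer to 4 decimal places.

Propagate the distribution vector 4 days from Hillside.
After 0 days: (1.0000, 0.0000, 0.0000)
After 1 day: (0.3400, 0.4000, 0.2600)
After 2 days: (0.3936, 0.2756, 0.3308)
After 3 days: (0.3709, 0.2931, 0.3361)
After 4 days: (0.3734, 0.2885, 0.3381)
P(in Hillside after 4 days) = 0.3734

0.3734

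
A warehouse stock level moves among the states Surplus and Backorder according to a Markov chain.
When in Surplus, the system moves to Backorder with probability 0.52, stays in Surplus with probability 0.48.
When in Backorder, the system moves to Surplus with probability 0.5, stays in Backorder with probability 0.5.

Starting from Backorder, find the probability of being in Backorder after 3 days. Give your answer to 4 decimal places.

Propagate the distribution vector 3 days from Backorder.
After 0 days: (0.0000, 1.0000)
After 1 day: (0.5000, 0.5000)
After 2 days: (0.4900, 0.5100)
After 3 days: (0.4902, 0.5098)
P(in Backorder after 3 days) = 0.5098

0.5098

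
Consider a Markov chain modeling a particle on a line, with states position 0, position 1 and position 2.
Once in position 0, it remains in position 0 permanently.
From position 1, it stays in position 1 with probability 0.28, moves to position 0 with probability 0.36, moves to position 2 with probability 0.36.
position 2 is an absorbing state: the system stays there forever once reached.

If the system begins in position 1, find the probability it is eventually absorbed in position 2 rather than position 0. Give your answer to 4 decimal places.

Let h(s) be the probability of absorption at position 2 starting from transient state s. Then h(position 2) = 1 and h(position 0) = 0. By first-step analysis:
h(position 1) = 0.36·0 + 0.28·h(position 1) + 0.36·1
Solving: h(position 1) = 0.5000.
Starting from position 1, the probability is 0.5000.

0.5000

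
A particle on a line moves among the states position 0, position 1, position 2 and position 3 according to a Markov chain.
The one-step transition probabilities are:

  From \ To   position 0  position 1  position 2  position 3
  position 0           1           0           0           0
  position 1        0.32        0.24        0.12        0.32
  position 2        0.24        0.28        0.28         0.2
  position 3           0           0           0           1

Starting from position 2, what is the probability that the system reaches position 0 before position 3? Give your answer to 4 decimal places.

Let h(s) be the probability of absorption at position 0 starting from transient state s. Then h(position 0) = 1 and h(position 3) = 0. By first-step analysis:
h(position 1) = 0.32·1 + 0.24·h(position 1) + 0.12·h(position 2) + 0.32·0
h(position 2) = 0.24·1 + 0.28·h(position 1) + 0.28·h(position 2) + 0.2·0
Solving: h(position 1) = 0.5047, h(position 2) = 0.5296.
Starting from position 2, the probability is 0.5296.

0.5296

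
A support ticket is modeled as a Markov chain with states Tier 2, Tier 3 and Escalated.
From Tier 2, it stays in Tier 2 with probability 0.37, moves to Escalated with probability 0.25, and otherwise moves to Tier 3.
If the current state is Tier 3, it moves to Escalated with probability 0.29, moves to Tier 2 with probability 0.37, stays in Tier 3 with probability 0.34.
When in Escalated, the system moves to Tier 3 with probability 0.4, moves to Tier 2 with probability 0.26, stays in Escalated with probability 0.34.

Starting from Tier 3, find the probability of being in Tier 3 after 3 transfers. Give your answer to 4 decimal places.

0.3709

Propagate the distribution vector 3 transfers from Tier 3.
After 0 transfers: (0.0000, 1.0000, 0.0000)
After 1 transfer: (0.3700, 0.3400, 0.2900)
After 2 transfers: (0.3381, 0.3722, 0.2897)
After 3 transfers: (0.3381, 0.3709, 0.2910)
P(in Tier 3 after 3 transfers) = 0.3709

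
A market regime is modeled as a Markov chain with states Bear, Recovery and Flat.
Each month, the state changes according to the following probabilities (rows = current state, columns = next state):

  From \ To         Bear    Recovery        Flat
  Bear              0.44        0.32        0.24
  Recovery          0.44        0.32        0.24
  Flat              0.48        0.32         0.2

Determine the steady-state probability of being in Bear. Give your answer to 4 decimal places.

0.4492

Let the stationary distribution be π with π = πP and π_1 + π_2 + π_3 = 1.
π_1 = 0.44·π_1 + 0.44·π_2 + 0.48·π_3
π_2 = 0.32·π_1 + 0.32·π_2 + 0.32·π_3
Solving with the normalization constraint gives π = (0.4492, 0.3200, 0.2308).
So the stationary probability of Bear is 0.4492.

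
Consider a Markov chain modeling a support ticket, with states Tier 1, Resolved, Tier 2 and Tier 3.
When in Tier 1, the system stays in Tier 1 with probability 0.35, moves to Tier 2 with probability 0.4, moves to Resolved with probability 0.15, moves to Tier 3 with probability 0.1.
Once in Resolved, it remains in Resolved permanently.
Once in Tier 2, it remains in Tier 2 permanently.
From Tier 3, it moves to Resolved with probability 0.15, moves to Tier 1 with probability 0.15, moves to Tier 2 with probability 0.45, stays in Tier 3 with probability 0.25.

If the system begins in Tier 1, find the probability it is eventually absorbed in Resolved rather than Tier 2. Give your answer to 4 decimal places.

Let h(s) be the probability of absorption at Resolved starting from transient state s. Then h(Resolved) = 1 and h(Tier 2) = 0. By first-step analysis:
h(Tier 1) = 0.35·h(Tier 1) + 0.15·1 + 0.4·0 + 0.1·h(Tier 3)
h(Tier 3) = 0.15·h(Tier 1) + 0.15·1 + 0.45·0 + 0.25·h(Tier 3)
Solving: h(Tier 1) = 0.2698, h(Tier 3) = 0.2540.
Starting from Tier 1, the probability is 0.2698.

0.2698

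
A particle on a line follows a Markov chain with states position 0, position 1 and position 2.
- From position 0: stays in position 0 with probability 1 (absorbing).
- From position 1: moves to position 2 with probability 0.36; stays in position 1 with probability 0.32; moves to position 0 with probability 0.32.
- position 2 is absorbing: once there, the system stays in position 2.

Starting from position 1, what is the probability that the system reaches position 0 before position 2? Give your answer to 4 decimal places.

0.4706

Let h(s) be the probability of absorption at position 0 starting from transient state s. Then h(position 0) = 1 and h(position 2) = 0. By first-step analysis:
h(position 1) = 0.32·1 + 0.32·h(position 1) + 0.36·0
Solving: h(position 1) = 0.4706.
Starting from position 1, the probability is 0.4706.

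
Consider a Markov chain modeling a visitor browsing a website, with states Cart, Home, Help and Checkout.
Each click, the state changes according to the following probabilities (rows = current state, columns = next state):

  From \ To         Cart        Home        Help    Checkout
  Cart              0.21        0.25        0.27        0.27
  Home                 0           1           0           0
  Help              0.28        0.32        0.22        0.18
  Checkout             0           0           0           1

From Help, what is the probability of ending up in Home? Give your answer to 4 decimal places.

Let h(s) be the probability of absorption at Home starting from transient state s. Then h(Home) = 1 and h(Checkout) = 0. By first-step analysis:
h(Cart) = 0.21·h(Cart) + 0.25·1 + 0.27·h(Help) + 0.27·0
h(Help) = 0.28·h(Cart) + 0.32·1 + 0.22·h(Help) + 0.18·0
Solving: h(Cart) = 0.5205, h(Help) = 0.5971.
Starting from Help, the probability is 0.5971.

0.5971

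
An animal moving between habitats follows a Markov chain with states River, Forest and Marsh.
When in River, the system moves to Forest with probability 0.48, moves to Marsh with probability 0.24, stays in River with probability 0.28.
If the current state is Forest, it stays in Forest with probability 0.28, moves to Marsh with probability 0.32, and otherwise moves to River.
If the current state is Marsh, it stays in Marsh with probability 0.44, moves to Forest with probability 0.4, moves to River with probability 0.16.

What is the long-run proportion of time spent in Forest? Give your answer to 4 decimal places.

0.3775

Let the stationary distribution be π with π = πP and π_1 + π_2 + π_3 = 1.
π_1 = 0.28·π_1 + 0.4·π_2 + 0.16·π_3
π_2 = 0.48·π_1 + 0.28·π_2 + 0.4·π_3
Solving with the normalization constraint gives π = (0.2848, 0.3775, 0.3377).
So the stationary probability of Forest is 0.3775.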